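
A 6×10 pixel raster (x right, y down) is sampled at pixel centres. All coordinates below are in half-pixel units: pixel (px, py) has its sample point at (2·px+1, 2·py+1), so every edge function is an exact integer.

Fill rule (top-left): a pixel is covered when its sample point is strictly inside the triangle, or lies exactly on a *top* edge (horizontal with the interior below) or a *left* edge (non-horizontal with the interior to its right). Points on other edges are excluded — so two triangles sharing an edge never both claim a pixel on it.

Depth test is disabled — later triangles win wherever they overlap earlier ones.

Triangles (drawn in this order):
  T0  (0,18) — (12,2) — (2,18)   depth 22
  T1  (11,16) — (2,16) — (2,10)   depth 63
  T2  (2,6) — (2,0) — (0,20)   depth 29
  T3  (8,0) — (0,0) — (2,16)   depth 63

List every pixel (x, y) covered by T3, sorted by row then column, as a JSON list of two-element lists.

T0:
  2·area = 32
  edge (0, 18)→(12, 2): d=(12,-16) top-left  bias=+0
  edge (12, 2)→(2, 18): d=(-10,16) right/bottom  bias=-1
  edge (2, 18)→(0, 18): d=(-2,0) right/bottom  bias=-1
    (3,4)@(7, 9): e=[4,10,18] → #
    (4,4)@(9, 9): e=[36,-22,18] → ·
    (3,5)@(7, 11): e=[28,-10,14] → ·
    (2,6)@(5, 13): e=[20,2,10] → #
    (3,6)@(7, 13): e=[52,-30,10] → ·
    (1,7)@(3, 15): e=[12,14,6] → #
    (2,7)@(5, 15): e=[44,-18,6] → ·
    (0,8)@(1, 17): e=[4,26,2] → #
    (1,8)@(3, 17): e=[36,-6,2] → ·
    (0,9)@(1, 19): e=[28,6,-2] → ·
  covered (4 px):
    · · · · · ·
    · · · · · ·
    · · · · · ·
    · · · · · ·
    · · · # · ·
    · · · · · ·
    · · # · · ·
    · # · · · ·
    # · · · · ·
    · · · · · ·
T1:
  2·area = 54
  edge (11, 16)→(2, 16): d=(-9,0) right/bottom  bias=-1
  edge (2, 16)→(2, 10): d=(0,-6) top-left  bias=+0
  edge (2, 10)→(11, 16): d=(9,6) right/bottom  bias=-1
    (1,5)@(3, 11): e=[45,6,3] → #
    (2,5)@(5, 11): e=[45,18,-9] → ·
    (1,6)@(3, 13): e=[27,6,21] → #
    (2,6)@(5, 13): e=[27,18,9] → #
    (3,6)@(7, 13): e=[27,30,-3] → ·
    (1,7)@(3, 15): e=[9,6,39] → #
    (3,7)@(7, 15): e=[9,30,15] → #
    (4,7)@(9, 15): e=[9,42,3] → #
    (5,7)@(11, 15): e=[9,54,-9] → ·
    (1,8)@(3, 17): e=[-9,6,57] → ·
    (2,8)@(5, 17): e=[-9,18,45] → ·
    (3,8)@(7, 17): e=[-9,30,33] → ·
  covered (7 px):
    · · · · · ·
    · · · · · ·
    · · · · · ·
    · · · · · ·
    · · · · · ·
    · # · · · ·
    · # # · · ·
    · # # # # ·
    · · · · · ·
    · · · · · ·
T2:
  2·area = 12  (B↔C swapped to make it positive)
  edge (2, 6)→(0, 20): d=(-2,14) right/bottom  bias=-1
  edge (0, 20)→(2, 0): d=(2,-20) top-left  bias=+0
  edge (2, 0)→(2, 6): d=(0,6) right/bottom  bias=-1
    (0,5)@(1, 11): e=[4,2,6] → #
    (1,5)@(3, 11): e=[-24,42,-6] → ·
    (0,6)@(1, 13): e=[0,6,6] → ·  [on edge]
  covered (1 px):
    · · · · · ·
    · · · · · ·
    · · · · · ·
    · · · · · ·
    · · · · · ·
    # · · · · ·
    · · · · · ·
    · · · · · ·
    · · · · · ·
    · · · · · ·
T3:
  2·area = 128  (B↔C swapped to make it positive)
  edge (8, 0)→(2, 16): d=(-6,16) right/bottom  bias=-1
  edge (2, 16)→(0, 0): d=(-2,-16) top-left  bias=+0
  edge (0, 0)→(8, 0): d=(8,0) top-left  bias=+0
    (0,0)@(1, 1): e=[106,14,8] → #
    (1,0)@(3, 1): e=[74,46,8] → #
    (2,0)@(5, 1): e=[42,78,8] → #
    (3,0)@(7, 1): e=[10,110,8] → #
    (4,0)@(9, 1): e=[-22,142,8] → ·
    (0,1)@(1, 3): e=[94,10,24] → #
    (3,1)@(7, 3): e=[-2,106,24] → ·
    (0,2)@(1, 5): e=[82,6,40] → #
    (3,2)@(7, 5): e=[-14,102,40] → ·
    (0,3)@(1, 7): e=[70,2,56] → #
    (3,3)@(7, 7): e=[-26,98,56] → ·
    (0,4)@(1, 9): e=[58,-2,72] → ·
  covered (16 px):
    # # # # · ·
    # # # · · ·
    # # # · · ·
    # # # · · ·
    · # · · · ·
    · # · · · ·
    · # · · · ·
    · · · · · ·
    · · · · · ·
    · · · · · ·

Final: [[0,0],[1,0],[2,0],[3,0],[0,1],[1,1],[2,1],[0,2],[1,2],[2,2],[0,3],[1,3],[2,3],[1,4],[1,5],[1,6]]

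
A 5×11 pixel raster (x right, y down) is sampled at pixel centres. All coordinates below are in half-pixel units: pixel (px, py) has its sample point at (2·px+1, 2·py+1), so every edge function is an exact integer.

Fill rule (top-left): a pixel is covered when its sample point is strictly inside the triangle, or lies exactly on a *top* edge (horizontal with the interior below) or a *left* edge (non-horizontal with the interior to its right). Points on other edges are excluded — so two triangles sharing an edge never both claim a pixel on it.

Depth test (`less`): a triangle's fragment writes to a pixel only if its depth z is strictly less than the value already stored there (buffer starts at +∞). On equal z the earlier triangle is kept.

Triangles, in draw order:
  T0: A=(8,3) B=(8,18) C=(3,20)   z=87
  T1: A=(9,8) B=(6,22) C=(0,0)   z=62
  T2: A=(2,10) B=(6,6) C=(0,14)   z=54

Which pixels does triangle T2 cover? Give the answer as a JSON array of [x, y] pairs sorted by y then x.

T0:
  2·area = 75
  edge (8, 3)→(8, 18): d=(0,15) right/bottom  bias=-1
  edge (8, 18)→(3, 20): d=(-5,2) right/bottom  bias=-1
  edge (3, 20)→(8, 3): d=(5,-17) top-left  bias=+0
    (3,3)@(7, 7): e=[15,57,3] → █
    (4,3)@(9, 7): e=[-15,53,37] → ·
    (3,4)@(7, 9): e=[15,47,13] → █
    (4,4)@(9, 9): e=[-15,43,47] → ·
    (3,5)@(7, 11): e=[15,37,23] → █
    (4,5)@(9, 11): e=[-15,33,57] → ·
    (3,6)@(7, 13): e=[15,27,33] → █
    (4,6)@(9, 13): e=[-15,23,67] → ·
    (2,7)@(5, 15): e=[45,21,9] → █
    (4,7)@(9, 15): e=[-15,13,77] → ·
    (2,8)@(5, 17): e=[45,11,19] → █
    (4,8)@(9, 17): e=[-15,3,87] → ·
  covered (9 px):
    · · · · ·
    · · · · ·
    · · · · ·
    · · · █ ·
    · · · █ ·
    · · · █ ·
    · · · █ ·
    · · █ █ ·
    · · █ █ ·
    · · █ · ·
    · · · · ·
T1:
  2·area = 150
  edge (9, 8)→(6, 22): d=(-3,14) right/bottom  bias=-1
  edge (6, 22)→(0, 0): d=(-6,-22) top-left  bias=+0
  edge (0, 0)→(9, 8): d=(9,8) right/bottom  bias=-1
    (0,0)@(1, 1): e=[133,16,1] → █
    (1,0)@(3, 1): e=[105,60,-15] → ·
    (0,1)@(1, 3): e=[127,4,19] → █
    (1,1)@(3, 3): e=[99,48,3] → █
    (2,1)@(5, 3): e=[71,92,-13] → ·
    (0,2)@(1, 5): e=[121,-8,37] → ·
    (1,2)@(3, 5): e=[93,36,21] → █
    (2,2)@(5, 5): e=[65,80,5] → █
    (3,2)@(7, 5): e=[37,124,-11] → ·
    (1,3)@(3, 7): e=[87,24,39] → █
    (3,3)@(7, 7): e=[31,112,7] → █
    (4,3)@(9, 7): e=[3,156,-9] → ·
    (1,5)@(3, 11): e=[75,0,75] → █  [on edge]
  covered (20 px):
    █ · · · ·
    █ █ · · ·
    · █ █ · ·
    · █ █ █ ·
    · █ █ █ ·
    · █ █ █ ·
    · · █ █ ·
    · · █ █ ·
    · · █ █ ·
    · · · · ·
    · · · · ·
T2:
  2·area = 8
  edge (2, 10)→(6, 6): d=(4,-4) top-left  bias=+0
  edge (6, 6)→(0, 14): d=(-6,8) right/bottom  bias=-1
  edge (0, 14)→(2, 10): d=(2,-4) top-left  bias=+0
    (4,1)@(9, 3): e=[0,-6,14] → ·  [on edge]
    (3,2)@(7, 5): e=[0,-2,10] → ·  [on edge]
    (2,3)@(5, 7): e=[0,2,6] → █  [on edge]
    (3,3)@(7, 7): e=[8,-14,14] → ·
    (1,4)@(3, 9): e=[0,6,2] → █  [on edge]
    (2,4)@(5, 9): e=[8,-10,10] → ·
    (0,5)@(1, 11): e=[0,10,-2] → ·  [on edge]
    (1,5)@(3, 11): e=[8,-6,6] → ·
  covered (2 px):
    · · · · ·
    · · · · ·
    · · · · ·
    · · █ · ·
    · █ · · ·
    · · · · ·
    · · · · ·
    · · · · ·
    · · · · ·
    · · · · ·
    · · · · ·

Final: [[2,3],[1,4]]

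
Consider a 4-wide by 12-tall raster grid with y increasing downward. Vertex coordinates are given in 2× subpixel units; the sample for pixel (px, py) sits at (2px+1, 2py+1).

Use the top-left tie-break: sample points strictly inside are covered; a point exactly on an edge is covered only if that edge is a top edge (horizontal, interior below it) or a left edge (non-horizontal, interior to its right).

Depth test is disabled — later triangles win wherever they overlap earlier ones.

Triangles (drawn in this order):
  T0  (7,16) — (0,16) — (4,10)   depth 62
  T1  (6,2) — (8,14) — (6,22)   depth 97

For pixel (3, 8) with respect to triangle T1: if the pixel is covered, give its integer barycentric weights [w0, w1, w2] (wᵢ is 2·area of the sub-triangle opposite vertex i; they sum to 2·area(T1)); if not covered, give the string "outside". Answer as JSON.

T0:
  2·area = 42
  edge (7, 16)→(0, 16): d=(-7,0) right/bottom  bias=-1
  edge (0, 16)→(4, 10): d=(4,-6) top-left  bias=+0
  edge (4, 10)→(7, 16): d=(3,6) right/bottom  bias=-1
    (1,6)@(3, 13): e=[21,6,15] → X
    (2,6)@(5, 13): e=[21,18,3] → X
    (3,6)@(7, 13): e=[21,30,-9] → .
    (0,7)@(1, 15): e=[7,2,33] → X
    (3,7)@(7, 15): e=[7,38,-3] → .
    (0,8)@(1, 17): e=[-7,10,39] → .
    (1,8)@(3, 17): e=[-7,22,27] → .
    (2,8)@(5, 17): e=[-7,34,15] → .
  covered (5 px):
    . . . .
    . . . .
    . . . .
    . . . .
    . . . .
    . . . .
    . X X .
    X X X .
    . . . .
    . . . .
    . . . .
    . . . .
T1:
  2·area = 40
  edge (6, 2)→(8, 14): d=(2,12) right/bottom  bias=-1
  edge (8, 14)→(6, 22): d=(-2,8) right/bottom  bias=-1
  edge (6, 22)→(6, 2): d=(0,-20) top-left  bias=+0
    (3,4)@(7, 9): e=[2,18,20] → X
    (3,5)@(7, 11): e=[6,14,20] → X
    (3,6)@(7, 13): e=[10,10,20] → X
    (3,7)@(7, 15): e=[14,6,20] → X
    (3,8)@(7, 17): e=[18,2,20] → X
    (3,9)@(7, 19): e=[22,-2,20] → .
  covered (5 px):
    . . . .
    . . . .
    . . . .
    . . . .
    . . . X
    . . . X
    . . . X
    . . . X
    . . . X
    . . . .
    . . . .
    . . . .

Final: [2,20,18]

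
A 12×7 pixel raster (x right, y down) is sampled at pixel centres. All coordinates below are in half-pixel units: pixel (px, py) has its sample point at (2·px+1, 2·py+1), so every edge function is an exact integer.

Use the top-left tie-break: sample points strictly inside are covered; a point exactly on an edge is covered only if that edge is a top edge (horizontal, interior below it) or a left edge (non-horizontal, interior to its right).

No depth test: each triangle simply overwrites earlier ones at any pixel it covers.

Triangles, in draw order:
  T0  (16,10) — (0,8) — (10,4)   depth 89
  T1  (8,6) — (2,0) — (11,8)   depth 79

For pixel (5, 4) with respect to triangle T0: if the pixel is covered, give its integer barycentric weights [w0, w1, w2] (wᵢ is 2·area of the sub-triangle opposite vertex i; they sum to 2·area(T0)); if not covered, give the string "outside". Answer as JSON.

T0:
  2·area = 84
  edge (16, 10)→(0, 8): d=(-16,-2) top-left  bias=+0
  edge (0, 8)→(10, 4): d=(10,-4) top-left  bias=+0
  edge (10, 4)→(16, 10): d=(6,6) right/bottom  bias=-1
    (3,0)@(7, 1): e=[126,-42,0] → ·  [on edge]
    (4,1)@(9, 3): e=[98,-14,0] → ·  [on edge]
    (4,2)@(9, 5): e=[66,6,12] → #
    (5,2)@(11, 5): e=[70,14,0] → ·  [on edge]
    (1,3)@(3, 7): e=[22,2,60] → #
    (2,3)@(5, 7): e=[26,10,48] → #
    (3,3)@(7, 7): e=[30,18,36] → #
    (5,3)@(11, 7): e=[38,34,12] → #
    (6,3)@(13, 7): e=[42,42,0] → ·  [on edge]
    (1,4)@(3, 9): e=[-10,22,72] → ·
    (2,4)@(5, 9): e=[-6,30,60] → ·
    (3,4)@(7, 9): e=[-2,38,48] → ·
    (7,4)@(15, 9): e=[14,70,0] → ·  [on edge]
    (8,5)@(17, 11): e=[-14,98,0] → ·  [on edge]
    (9,6)@(19, 13): e=[-42,126,0] → ·  [on edge]
  covered (9 px):
    · · · · · · · · · · · ·
    · · · · · · · · · · · ·
    · · · · # · · · · · · ·
    · # # # # # · · · · · ·
    · · · · # # # · · · · ·
    · · · · · · · · · · · ·
    · · · · · · · · · · · ·
T1:
  2·area = 6
  edge (8, 6)→(2, 0): d=(-6,-6) top-left  bias=+0
  edge (2, 0)→(11, 8): d=(9,8) right/bottom  bias=-1
  edge (11, 8)→(8, 6): d=(-3,-2) top-left  bias=+0
    (1,0)@(3, 1): e=[0,1,5] → #  [on edge]
    (2,0)@(5, 1): e=[12,-15,9] → ·
    (1,1)@(3, 3): e=[-12,19,-1] → ·
    (2,1)@(5, 3): e=[0,3,3] → #  [on edge]
    (3,1)@(7, 3): e=[12,-13,7] → ·
    (2,2)@(5, 5): e=[-12,21,-3] → ·
    (3,2)@(7, 5): e=[0,5,1] → #  [on edge]
    (4,2)@(9, 5): e=[12,-11,5] → ·
    (3,3)@(7, 7): e=[-12,23,-5] → ·
    (4,3)@(9, 7): e=[0,7,-1] → ·  [on edge]
    (5,4)@(11, 9): e=[0,9,-3] → ·  [on edge]
    (6,5)@(13, 11): e=[0,11,-5] → ·  [on edge]
    (7,6)@(15, 13): e=[0,13,-7] → ·  [on edge]
  covered (3 px):
    · # · · · · · · · · · ·
    · · # · · · · · · · · ·
    · · · # · · · · · · · ·
    · · · · · · · · · · · ·
    · · · · · · · · · · · ·
    · · · · · · · · · · · ·
    · · · · · · · · · · · ·

Result: [54,24,6]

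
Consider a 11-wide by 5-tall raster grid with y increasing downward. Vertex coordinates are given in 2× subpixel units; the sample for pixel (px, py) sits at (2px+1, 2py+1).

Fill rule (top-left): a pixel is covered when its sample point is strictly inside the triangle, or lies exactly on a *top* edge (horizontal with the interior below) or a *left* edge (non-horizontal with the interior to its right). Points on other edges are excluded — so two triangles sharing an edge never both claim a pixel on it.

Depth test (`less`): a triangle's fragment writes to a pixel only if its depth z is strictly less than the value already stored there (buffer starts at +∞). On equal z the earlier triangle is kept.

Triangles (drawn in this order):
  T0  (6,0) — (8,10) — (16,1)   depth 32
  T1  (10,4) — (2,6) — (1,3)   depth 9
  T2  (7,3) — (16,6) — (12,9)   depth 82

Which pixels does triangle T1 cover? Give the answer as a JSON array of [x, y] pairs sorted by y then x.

T0:
  2·area = 98  (B↔C swapped to make it positive)
  edge (6, 0)→(16, 1): d=(10,1) right/bottom  bias=-1
  edge (16, 1)→(8, 10): d=(-8,9) right/bottom  bias=-1
  edge (8, 10)→(6, 0): d=(-2,-10) top-left  bias=+0
    (3,0)@(7, 1): e=[9,81,8] → X
    (4,0)@(9, 1): e=[7,63,28] → X
    (5,0)@(11, 1): e=[5,45,48] → X
    (6,0)@(13, 1): e=[3,27,68] → X
    (7,0)@(15, 1): e=[1,9,88] → X
    (8,0)@(17, 1): e=[-1,-9,108] → .
    (3,1)@(7, 3): e=[29,65,4] → X
    (7,1)@(15, 3): e=[21,-7,84] → .
    (3,2)@(7, 5): e=[49,49,0] → X  [on edge]
    (6,2)@(13, 5): e=[43,-5,60] → .
    (3,3)@(7, 7): e=[69,33,-4] → .
    (4,3)@(9, 7): e=[67,15,16] → X
  covered (13 px):
    . . . X X X X X . . .
    . . . X X X X . . . .
    . . . X X X . . . . .
    . . . . X . . . . . .
    . . . . . . . . . . .
T1:
  2·area = 26
  edge (10, 4)→(2, 6): d=(-8,2) right/bottom  bias=-1
  edge (2, 6)→(1, 3): d=(-1,-3) top-left  bias=+0
  edge (1, 3)→(10, 4): d=(9,1) right/bottom  bias=-1
    (0,1)@(1, 3): e=[26,0,0] → .  [on edge]
    (1,2)@(3, 5): e=[6,4,16] → X
    (2,2)@(5, 5): e=[2,10,14] → X
    (3,2)@(7, 5): e=[-2,16,12] → .
    (9,2)@(19, 5): e=[-26,52,0] → .  [on edge]
    (1,3)@(3, 7): e=[-10,2,34] → .
    (2,3)@(5, 7): e=[-14,8,32] → .
    (1,4)@(3, 9): e=[-26,0,52] → .  [on edge]
  covered (2 px):
    . . . . . . . . . . .
    . . . . . . . . . . .
    . X X . . . . . . . .
    . . . . . . . . . . .
    . . . . . . . . . . .
T2:
  2·area = 39
  edge (7, 3)→(16, 6): d=(9,3) right/bottom  bias=-1
  edge (16, 6)→(12, 9): d=(-4,3) right/bottom  bias=-1
  edge (12, 9)→(7, 3): d=(-5,-6) top-left  bias=+0
    (0,0)@(1, 1): e=[0,65,-26] → .  [on edge]
    (3,1)@(7, 3): e=[0,39,0] → .  [on edge]
    (4,2)@(9, 5): e=[12,25,2] → X
    (5,2)@(11, 5): e=[6,19,14] → X
    (6,2)@(13, 5): e=[0,13,26] → .  [on edge]
    (4,3)@(9, 7): e=[30,17,-8] → .
    (5,3)@(11, 7): e=[24,11,4] → X
    (6,3)@(13, 7): e=[18,5,16] → X
    (7,3)@(15, 7): e=[12,-1,28] → .
    (9,3)@(19, 7): e=[0,-13,52] → .  [on edge]
    (5,4)@(11, 9): e=[42,3,-6] → .
    (6,4)@(13, 9): e=[36,-3,6] → .
  covered (4 px):
    . . . . . . . . . . .
    . . . . . . . . . . .
    . . . . X X . . . . .
    . . . . . X X . . . .
    . . . . . . . . . . .

Final: [[1,2],[2,2]]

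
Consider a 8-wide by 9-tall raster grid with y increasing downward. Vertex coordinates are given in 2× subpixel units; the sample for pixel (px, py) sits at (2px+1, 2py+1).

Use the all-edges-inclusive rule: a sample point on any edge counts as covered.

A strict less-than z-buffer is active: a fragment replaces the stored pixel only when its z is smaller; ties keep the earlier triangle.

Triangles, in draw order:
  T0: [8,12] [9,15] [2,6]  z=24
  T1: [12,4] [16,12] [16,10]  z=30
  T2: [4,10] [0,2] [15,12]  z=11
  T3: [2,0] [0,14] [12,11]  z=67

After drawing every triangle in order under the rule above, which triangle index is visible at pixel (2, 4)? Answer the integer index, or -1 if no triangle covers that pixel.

T0:
  2·area = 12
  edge (8, 12)→(9, 15): d=(1,3) inclusive
  edge (9, 15)→(2, 6): d=(-7,-9) inclusive
  edge (2, 6)→(8, 12): d=(6,6) inclusive
    (2,1)@(5, 3): e=[0,48,-36] → .  [on edge]
    (0,2)@(1, 5): e=[14,-2,0] → .  [on edge]
    (1,3)@(3, 7): e=[10,2,0] → X  [on edge]
    (2,3)@(5, 7): e=[4,20,-12] → .
    (1,4)@(3, 9): e=[12,-12,12] → .
    (2,4)@(5, 9): e=[6,6,0] → X  [on edge]
    (3,4)@(7, 9): e=[0,24,-12] → .  [on edge]
    (2,5)@(5, 11): e=[8,-8,12] → .
    (3,5)@(7, 11): e=[2,10,0] → X  [on edge]
    (4,5)@(9, 11): e=[-4,28,-12] → .
    (3,6)@(7, 13): e=[4,-4,12] → .
    (4,6)@(9, 13): e=[-2,14,0] → .  [on edge]
    (4,7)@(9, 15): e=[0,0,12] → X  [on edge]
    (5,7)@(11, 15): e=[-6,18,0] → .  [on edge]
    (6,8)@(13, 17): e=[-10,22,0] → .  [on edge]
  covered (4 px):
    . . . . . . . .
    . . . . . . . .
    . . . . . . . .
    . X . . . . . .
    . . X . . . . .
    . . . X . . . .
    . . . . . . . .
    . . . . X . . .
    . . . . . . . .
T1:
  2·area = 8  (B↔C swapped to make it positive)
  edge (12, 4)→(16, 10): d=(4,6) inclusive
  edge (16, 10)→(16, 12): d=(0,2) inclusive
  edge (16, 12)→(12, 4): d=(-4,-8) inclusive
    (7,4)@(15, 9): e=[2,2,4] → X
    (7,5)@(15, 11): e=[10,2,-4] → .
  covered (1 px):
    . . . . . . . .
    . . . . . . . .
    . . . . . . . .
    . . . . . . . .
    . . . . . . . X
    . . . . . . . .
    . . . . . . . .
    . . . . . . . .
    . . . . . . . .
T2:
  2·area = 80
  edge (4, 10)→(0, 2): d=(-4,-8) inclusive
  edge (0, 2)→(15, 12): d=(15,10) inclusive
  edge (15, 12)→(4, 10): d=(-11,-2) inclusive
    (0,1)@(1, 3): e=[4,5,71] → X
    (1,1)@(3, 3): e=[20,-15,75] → .
    (0,2)@(1, 5): e=[-4,35,49] → .
    (1,2)@(3, 5): e=[12,15,53] → X
    (2,2)@(5, 5): e=[28,-5,57] → .
    (1,3)@(3, 7): e=[4,45,31] → X
    (2,3)@(5, 7): e=[20,25,35] → X
    (3,3)@(7, 7): e=[36,5,39] → X
    (4,3)@(9, 7): e=[52,-15,43] → .
    (1,4)@(3, 9): e=[-4,75,9] → .
    (2,4)@(5, 9): e=[12,55,13] → X
    (4,4)@(9, 9): e=[44,15,21] → X
  covered (10 px):
    . . . . . . . .
    X . . . . . . .
    . X . . . . . .
    . X X X . . . .
    . . X X X . . .
    . . . . . X X .
    . . . . . . . .
    . . . . . . . .
    . . . . . . . .
T3:
  2·area = 162  (B↔C swapped to make it positive)
  edge (2, 0)→(12, 11): d=(10,11) inclusive
  edge (12, 11)→(0, 14): d=(-12,3) inclusive
  edge (0, 14)→(2, 0): d=(2,-14) inclusive
    (1,1)@(3, 3): e=[19,123,20] → X
    (2,1)@(5, 3): e=[-3,117,48] → .
    (1,2)@(3, 5): e=[39,99,24] → X
    (2,2)@(5, 5): e=[17,93,52] → X
    (3,2)@(7, 5): e=[-5,87,80] → .
    (0,3)@(1, 7): e=[81,81,0] → X  [on edge]
    (3,3)@(7, 7): e=[15,63,84] → X
    (4,3)@(9, 7): e=[-7,57,112] → .
    (0,4)@(1, 9): e=[101,57,4] → X
    (4,4)@(9, 9): e=[13,33,116] → X
    (5,4)@(11, 9): e=[-9,27,144] → .
    (0,5)@(1, 11): e=[121,33,8] → X
  covered (20 px):
    . . . . . . . .
    . X . . . . . .
    . X X . . . . .
    X X X X . . . .
    X X X X X . . .
    X X X X X X . .
    X X . . . . . .
    . . . . . . . .
    . . . . . . . .

Z-buffer (winner per pixel, '.' = empty):
  . . . . . . . .
  2 3 . . . . . .
  . 2 3 . . . . .
  3 2 2 2 . . . .
  3 3 2 2 2 . . 1
  3 3 3 0 3 2 2 .
  3 3 . . . . . .
  . . . . 0 . . .
  . . . . . . . .

Answer: 2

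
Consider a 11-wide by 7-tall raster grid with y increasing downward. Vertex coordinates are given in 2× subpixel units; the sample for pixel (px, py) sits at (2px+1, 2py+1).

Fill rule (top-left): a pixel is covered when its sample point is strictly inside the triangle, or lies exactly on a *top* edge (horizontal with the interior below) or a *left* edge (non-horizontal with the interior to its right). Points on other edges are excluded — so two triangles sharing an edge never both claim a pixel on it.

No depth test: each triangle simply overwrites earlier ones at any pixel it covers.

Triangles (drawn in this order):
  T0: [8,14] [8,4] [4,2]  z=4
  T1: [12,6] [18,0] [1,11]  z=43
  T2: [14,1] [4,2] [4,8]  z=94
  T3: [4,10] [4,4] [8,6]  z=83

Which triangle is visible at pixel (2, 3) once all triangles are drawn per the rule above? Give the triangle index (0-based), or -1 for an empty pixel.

T0:
  2·area = 40  (B↔C swapped to make it positive)
  edge (8, 14)→(4, 2): d=(-4,-12) top-left  bias=+0
  edge (4, 2)→(8, 4): d=(4,2) right/bottom  bias=-1
  edge (8, 4)→(8, 14): d=(0,10) right/bottom  bias=-1
    (2,1)@(5, 3): e=[8,2,30] → X
    (3,1)@(7, 3): e=[32,-2,10] → .
    (2,2)@(5, 5): e=[0,10,30] → X  [on edge]
    (3,2)@(7, 5): e=[24,6,10] → X
    (4,2)@(9, 5): e=[48,2,-10] → .
    (2,3)@(5, 7): e=[-8,18,30] → .
    (3,3)@(7, 7): e=[16,14,10] → X
    (4,3)@(9, 7): e=[40,10,-10] → .
    (3,4)@(7, 9): e=[8,22,10] → X
    (4,4)@(9, 9): e=[32,18,-10] → .
    (3,5)@(7, 11): e=[0,30,10] → X  [on edge]
    (4,5)@(9, 11): e=[24,26,-10] → .
  covered (6 px):
    . . . . . . . . . . .
    . . X . . . . . . . .
    . . X X . . . . . . .
    . . . X . . . . . . .
    . . . X . . . . . . .
    . . . X . . . . . . .
    . . . . . . . . . . .
T1:
  2·area = 36  (B↔C swapped to make it positive)
  edge (12, 6)→(1, 11): d=(-11,5) right/bottom  bias=-1
  edge (1, 11)→(18, 0): d=(17,-11) top-left  bias=+0
  edge (18, 0)→(12, 6): d=(-6,6) right/bottom  bias=-1
    (8,0)@(17, 1): e=[30,6,0] → .  [on edge]
    (7,1)@(15, 3): e=[18,18,0] → .  [on edge]
    (5,2)@(11, 5): e=[16,8,12] → X
    (6,2)@(13, 5): e=[6,30,0] → .  [on edge]
    (4,3)@(9, 7): e=[4,20,12] → X
    (5,3)@(11, 7): e=[-6,42,0] → .  [on edge]
    (2,4)@(5, 9): e=[2,10,24] → X
    (3,4)@(7, 9): e=[-8,32,12] → .
    (4,4)@(9, 9): e=[-18,54,0] → .  [on edge]
    (0,5)@(1, 11): e=[0,0,36] → .  [on edge]
    (2,5)@(5, 11): e=[-20,44,12] → .
    (3,5)@(7, 11): e=[-30,66,0] → .  [on edge]
    (2,6)@(5, 13): e=[-42,78,0] → .  [on edge]
  covered (3 px):
    . . . . . . . . . . .
    . . . . . . . . . . .
    . . . . . X . . . . .
    . . . . X . . . . . .
    . . X . . . . . . . .
    . . . . . . . . . . .
    . . . . . . . . . . .
T2:
  2·area = 60  (B↔C swapped to make it positive)
  edge (14, 1)→(4, 8): d=(-10,7) right/bottom  bias=-1
  edge (4, 8)→(4, 2): d=(0,-6) top-left  bias=+0
  edge (4, 2)→(14, 1): d=(10,-1) top-left  bias=+0
    (2,1)@(5, 3): e=[43,6,11] → X
    (3,1)@(7, 3): e=[29,18,13] → X
    (4,1)@(9, 3): e=[15,30,15] → X
    (5,1)@(11, 3): e=[1,42,17] → X
    (6,1)@(13, 3): e=[-13,54,19] → .
    (2,2)@(5, 5): e=[23,6,31] → X
    (4,2)@(9, 5): e=[-5,30,35] → .
    (5,2)@(11, 5): e=[-19,42,37] → .
    (2,3)@(5, 7): e=[3,6,51] → X
    (3,3)@(7, 7): e=[-11,18,53] → .
    (2,4)@(5, 9): e=[-17,6,71] → .
  covered (7 px):
    . . . . . . . . . . .
    . . X X X X . . . . .
    . . X X . . . . . . .
    . . X . . . . . . . .
    . . . . . . . . . . .
    . . . . . . . . . . .
    . . . . . . . . . . .
T3:
  2·area = 24
  edge (4, 10)→(4, 4): d=(0,-6) top-left  bias=+0
  edge (4, 4)→(8, 6): d=(4,2) right/bottom  bias=-1
  edge (8, 6)→(4, 10): d=(-4,4) right/bottom  bias=-1
    (6,0)@(13, 1): e=[54,-30,0] → .  [on edge]
    (5,1)@(11, 3): e=[42,-18,0] → .  [on edge]
    (2,2)@(5, 5): e=[6,2,16] → X
    (3,2)@(7, 5): e=[18,-2,8] → .
    (4,2)@(9, 5): e=[30,-6,0] → .  [on edge]
    (2,3)@(5, 7): e=[6,10,8] → X
    (3,3)@(7, 7): e=[18,6,0] → .  [on edge]
    (2,4)@(5, 9): e=[6,18,0] → .  [on edge]
    (1,5)@(3, 11): e=[-6,30,0] → .  [on edge]
    (0,6)@(1, 13): e=[-18,42,0] → .  [on edge]
  covered (2 px):
    . . . . . . . . . . .
    . . . . . . . . . . .
    . . X . . . . . . . .
    . . X . . . . . . . .
    . . . . . . . . . . .
    . . . . . . . . . . .
    . . . . . . . . . . .

Z-buffer (winner per pixel, '.' = empty):
  . . . . . . . . . . .
  . . 2 2 2 2 . . . . .
  . . 3 2 . 1 . . . . .
  . . 3 0 1 . . . . . .
  . . 1 0 . . . . . . .
  . . . 0 . . . . . . .
  . . . . . . . . . . .

Result: 3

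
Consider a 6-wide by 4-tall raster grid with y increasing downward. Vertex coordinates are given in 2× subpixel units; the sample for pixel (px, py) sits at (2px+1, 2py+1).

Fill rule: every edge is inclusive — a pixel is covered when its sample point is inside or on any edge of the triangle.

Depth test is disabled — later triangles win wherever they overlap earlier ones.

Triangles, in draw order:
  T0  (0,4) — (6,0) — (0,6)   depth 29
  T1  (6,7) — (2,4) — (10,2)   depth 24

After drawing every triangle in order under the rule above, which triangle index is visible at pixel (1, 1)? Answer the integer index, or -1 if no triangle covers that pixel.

T0:
  2·area = 12
  edge (0, 4)→(6, 0): d=(6,-4) inclusive
  edge (6, 0)→(0, 6): d=(-6,6) inclusive
  edge (0, 6)→(0, 4): d=(0,-2) inclusive
    (2,0)@(5, 1): e=[2,0,10] → #  [on edge]
    (3,0)@(7, 1): e=[10,-12,14] → ·
    (1,1)@(3, 3): e=[6,0,6] → #  [on edge]
    (2,1)@(5, 3): e=[14,-12,10] → ·
    (0,2)@(1, 5): e=[10,0,2] → #  [on edge]
    (1,2)@(3, 5): e=[18,-12,6] → ·
    (0,3)@(1, 7): e=[22,-12,2] → ·
  covered (3 px):
    · · # · · ·
    · # · · · ·
    # · · · · ·
    · · · · · ·
T1:
  2·area = 32
  edge (6, 7)→(2, 4): d=(-4,-3) inclusive
  edge (2, 4)→(10, 2): d=(8,-2) inclusive
  edge (10, 2)→(6, 7): d=(-4,5) inclusive
    (3,1)@(7, 3): e=[19,2,11] → #
    (4,1)@(9, 3): e=[25,6,1] → #
    (5,1)@(11, 3): e=[31,10,-9] → ·
    (2,2)@(5, 5): e=[5,14,13] → #
    (4,2)@(9, 5): e=[17,22,-7] → ·
    (2,3)@(5, 7): e=[-3,30,5] → ·
    (3,3)@(7, 7): e=[3,34,-5] → ·
  covered (4 px):
    · · · · · ·
    · · · # # ·
    · · # # · ·
    · · · · · ·

Z-buffer (winner per pixel, '.' = empty):
  . . 0 . . .
  . 0 . 1 1 .
  0 . 1 1 . .
  . . . . . .

Final: 0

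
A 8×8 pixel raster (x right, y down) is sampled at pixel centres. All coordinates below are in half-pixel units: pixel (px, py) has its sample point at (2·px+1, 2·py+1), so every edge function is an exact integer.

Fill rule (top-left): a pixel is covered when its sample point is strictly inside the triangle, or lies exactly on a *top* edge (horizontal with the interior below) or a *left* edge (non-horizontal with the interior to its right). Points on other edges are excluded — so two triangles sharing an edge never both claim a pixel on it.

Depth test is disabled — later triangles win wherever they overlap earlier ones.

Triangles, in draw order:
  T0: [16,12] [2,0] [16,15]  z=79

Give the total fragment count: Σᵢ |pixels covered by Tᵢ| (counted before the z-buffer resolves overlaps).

T0:
  2·area = 42  (B↔C swapped to make it positive)
  edge (16, 12)→(16, 15): d=(0,3) right/bottom  bias=-1
  edge (16, 15)→(2, 0): d=(-14,-15) top-left  bias=+0
  edge (2, 0)→(16, 12): d=(14,12) right/bottom  bias=-1
    (1,0)@(3, 1): e=[39,1,2] → X
    (2,0)@(5, 1): e=[33,31,-22] → .
    (1,1)@(3, 3): e=[39,-27,30] → .
    (2,1)@(5, 3): e=[33,3,6] → X
    (3,1)@(7, 3): e=[27,33,-18] → .
    (2,2)@(5, 5): e=[33,-25,34] → .
    (3,2)@(7, 5): e=[27,5,10] → X
    (4,2)@(9, 5): e=[21,35,-14] → .
    (3,3)@(7, 7): e=[27,-23,38] → .
    (4,3)@(9, 7): e=[21,7,14] → X
    (5,3)@(11, 7): e=[15,37,-10] → .
    (4,4)@(9, 9): e=[21,-21,42] → .
  covered (7 px):
    . X . . . . . .
    . . X . . . . .
    . . . X . . . .
    . . . . X . . .
    . . . . . X . .
    . . . . . . X .
    . . . . . . . X
    . . . . . . . .

Answer: 7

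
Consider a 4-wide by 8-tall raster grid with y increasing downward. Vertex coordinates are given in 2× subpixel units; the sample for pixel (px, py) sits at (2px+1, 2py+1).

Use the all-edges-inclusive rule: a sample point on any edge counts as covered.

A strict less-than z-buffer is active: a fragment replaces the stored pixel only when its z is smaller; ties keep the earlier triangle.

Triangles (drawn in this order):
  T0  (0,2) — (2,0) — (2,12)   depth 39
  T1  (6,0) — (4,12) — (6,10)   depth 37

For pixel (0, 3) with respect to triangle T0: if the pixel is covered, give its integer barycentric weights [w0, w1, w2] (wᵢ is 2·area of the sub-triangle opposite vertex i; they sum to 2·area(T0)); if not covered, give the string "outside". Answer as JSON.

T0:
  2·area = 24
  edge (0, 2)→(2, 0): d=(2,-2) inclusive
  edge (2, 0)→(2, 12): d=(0,12) inclusive
  edge (2, 12)→(0, 2): d=(-2,-10) inclusive
    (0,0)@(1, 1): e=[0,12,12] → █  [on edge]
    (1,0)@(3, 1): e=[4,-12,32] → ·
    (0,1)@(1, 3): e=[4,12,8] → █
    (1,1)@(3, 3): e=[8,-12,28] → ·
    (0,2)@(1, 5): e=[8,12,4] → █
    (1,2)@(3, 5): e=[12,-12,24] → ·
    (0,3)@(1, 7): e=[12,12,0] → █  [on edge]
    (1,3)@(3, 7): e=[16,-12,20] → ·
    (0,4)@(1, 9): e=[16,12,-4] → ·
  covered (4 px):
    █ · · ·
    █ · · ·
    █ · · ·
    █ · · ·
    · · · ·
    · · · ·
    · · · ·
    · · · ·
T1:
  2·area = 20  (B↔C swapped to make it positive)
  edge (6, 0)→(6, 10): d=(0,10) inclusive
  edge (6, 10)→(4, 12): d=(-2,2) inclusive
  edge (4, 12)→(6, 0): d=(2,-12) inclusive
    (2,3)@(5, 7): e=[10,8,2] → █
    (3,3)@(7, 7): e=[-10,4,26] → ·
    (2,4)@(5, 9): e=[10,4,6] → █
    (3,4)@(7, 9): e=[-10,0,30] → ·  [on edge]
    (2,5)@(5, 11): e=[10,0,10] → █  [on edge]
    (3,5)@(7, 11): e=[-10,-4,34] → ·
    (1,6)@(3, 13): e=[30,0,-10] → ·  [on edge]
    (2,6)@(5, 13): e=[10,-4,14] → ·
    (0,7)@(1, 15): e=[50,0,-30] → ·  [on edge]
  covered (3 px):
    · · · ·
    · · · ·
    · · · ·
    · · █ ·
    · · █ ·
    · · █ ·
    · · · ·
    · · · ·

Result: [12,0,12]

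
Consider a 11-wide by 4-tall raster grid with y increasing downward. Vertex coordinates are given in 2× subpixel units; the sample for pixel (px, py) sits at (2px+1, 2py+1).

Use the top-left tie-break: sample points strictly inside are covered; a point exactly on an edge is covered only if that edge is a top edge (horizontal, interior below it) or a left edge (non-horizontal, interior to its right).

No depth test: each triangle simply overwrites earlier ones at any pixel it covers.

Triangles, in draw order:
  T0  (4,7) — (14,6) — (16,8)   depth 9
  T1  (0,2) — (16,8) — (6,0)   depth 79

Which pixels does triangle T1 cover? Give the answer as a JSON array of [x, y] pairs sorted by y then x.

T0:
  2·area = 22
  edge (4, 7)→(14, 6): d=(10,-1) top-left  bias=+0
  edge (14, 6)→(16, 8): d=(2,2) right/bottom  bias=-1
  edge (16, 8)→(4, 7): d=(-12,-1) top-left  bias=+0
    (4,0)@(9, 1): e=[-55,0,77] → .  [on edge]
    (5,1)@(11, 3): e=[-33,0,55] → .  [on edge]
    (6,2)@(13, 5): e=[-11,0,33] → .  [on edge]
    (2,3)@(5, 7): e=[1,20,1] → X
    (3,3)@(7, 7): e=[3,16,3] → X
    (4,3)@(9, 7): e=[5,12,5] → X
    (5,3)@(11, 7): e=[7,8,7] → X
    (6,3)@(13, 7): e=[9,4,9] → X
    (7,3)@(15, 7): e=[11,0,11] → .  [on edge]
  covered (5 px):
    . . . . . . . . . . .
    . . . . . . . . . . .
    . . . . . . . . . . .
    . . X X X X X . . . .
T1:
  2·area = 68  (B↔C swapped to make it positive)
  edge (0, 2)→(6, 0): d=(6,-2) top-left  bias=+0
  edge (6, 0)→(16, 8): d=(10,8) right/bottom  bias=-1
  edge (16, 8)→(0, 2): d=(-16,-6) top-left  bias=+0
    (1,0)@(3, 1): e=[0,34,34] → X  [on edge]
    (2,0)@(5, 1): e=[4,18,46] → X
    (3,0)@(7, 1): e=[8,2,58] → X
    (4,0)@(9, 1): e=[12,-14,70] → .
    (1,1)@(3, 3): e=[12,54,2] → X
    (4,1)@(9, 3): e=[24,6,38] → X
    (5,1)@(11, 3): e=[28,-10,50] → .
    (1,2)@(3, 5): e=[24,74,-30] → .
    (2,2)@(5, 5): e=[28,58,-18] → .
    (3,2)@(7, 5): e=[32,42,-6] → .
    (4,2)@(9, 5): e=[36,26,6] → X
    (5,2)@(11, 5): e=[40,10,18] → X
  covered (9 px):
    . X X X . . . . . . .
    . X X X X . . . . . .
    . . . . X X . . . . .
    . . . . . . . . . . .

Result: [[1,0],[2,0],[3,0],[1,1],[2,1],[3,1],[4,1],[4,2],[5,2]]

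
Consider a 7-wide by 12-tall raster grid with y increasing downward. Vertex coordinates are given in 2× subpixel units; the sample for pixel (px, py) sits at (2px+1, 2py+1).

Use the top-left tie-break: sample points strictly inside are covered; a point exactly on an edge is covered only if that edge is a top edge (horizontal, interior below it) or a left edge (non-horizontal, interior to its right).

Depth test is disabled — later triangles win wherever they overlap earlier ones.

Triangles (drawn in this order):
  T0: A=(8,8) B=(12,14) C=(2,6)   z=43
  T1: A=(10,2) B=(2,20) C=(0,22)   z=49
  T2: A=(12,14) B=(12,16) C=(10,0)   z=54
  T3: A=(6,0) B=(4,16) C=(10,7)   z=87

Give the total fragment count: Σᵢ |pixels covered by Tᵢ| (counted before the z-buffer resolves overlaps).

T0:
  2·area = 28
  edge (8, 8)→(12, 14): d=(4,6) right/bottom  bias=-1
  edge (12, 14)→(2, 6): d=(-10,-8) top-left  bias=+0
  edge (2, 6)→(8, 8): d=(6,2) right/bottom  bias=-1
    (2,3)@(5, 7): e=[14,14,0] → .  [on edge]
    (3,4)@(7, 9): e=[10,10,8] → X
    (4,4)@(9, 9): e=[-2,26,4] → .
    (5,4)@(11, 9): e=[-14,42,0] → .  [on edge]
    (3,5)@(7, 11): e=[18,-10,20] → .
    (4,5)@(9, 11): e=[6,6,16] → X
    (5,5)@(11, 11): e=[-6,22,12] → .
    (4,6)@(9, 13): e=[14,-14,28] → .
    (5,6)@(11, 13): e=[2,2,24] → X
    (6,6)@(13, 13): e=[-10,18,20] → .
    (5,7)@(11, 15): e=[10,-18,36] → .
  covered (3 px):
    . . . . . . .
    . . . . . . .
    . . . . . . .
    . . . . . . .
    . . . X . . .
    . . . . X . .
    . . . . . X .
    . . . . . . .
    . . . . . . .
    . . . . . . .
    . . . . . . .
    . . . . . . .
T1:
  2·area = 20
  edge (10, 2)→(2, 20): d=(-8,18) right/bottom  bias=-1
  edge (2, 20)→(0, 22): d=(-2,2) right/bottom  bias=-1
  edge (0, 22)→(10, 2): d=(10,-20) top-left  bias=+0
    (6,4)@(13, 9): e=[-110,0,130] → .  [on edge]
    (5,5)@(11, 11): e=[-90,0,110] → .  [on edge]
    (2,6)@(5, 13): e=[2,8,10] → X
    (3,6)@(7, 13): e=[-34,4,50] → .
    (4,6)@(9, 13): e=[-70,0,90] → .  [on edge]
    (2,7)@(5, 15): e=[-14,4,30] → .
    (3,7)@(7, 15): e=[-50,0,70] → .  [on edge]
    (1,8)@(3, 17): e=[6,4,10] → X
    (2,8)@(5, 17): e=[-30,0,50] → .  [on edge]
    (1,9)@(3, 19): e=[-10,0,30] → .  [on edge]
    (0,10)@(1, 21): e=[10,0,10] → .  [on edge]
  covered (2 px):
    . . . . . . .
    . . . . . . .
    . . . . . . .
    . . . . . . .
    . . . . . . .
    . . . . . . .
    . . X . . . .
    . . . . . . .
    . X . . . . .
    . . . . . . .
    . . . . . . .
    . . . . . . .
T2:
  2·area = 4
  edge (12, 14)→(12, 16): d=(0,2) right/bottom  bias=-1
  edge (12, 16)→(10, 0): d=(-2,-16) top-left  bias=+0
  edge (10, 0)→(12, 14): d=(2,14) right/bottom  bias=-1
    (5,3)@(11, 7): e=[2,2,0] → .  [on edge]
    (6,10)@(13, 21): e=[-2,6,0] → .  [on edge]
  covered (0 px):
    . . . . . . .
    . . . . . . .
    . . . . . . .
    . . . . . . .
    . . . . . . .
    . . . . . . .
    . . . . . . .
    . . . . . . .
    . . . . . . .
    . . . . . . .
    . . . . . . .
    . . . . . . .
T3:
  2·area = 78  (B↔C swapped to make it positive)
  edge (6, 0)→(10, 7): d=(4,7) right/bottom  bias=-1
  edge (10, 7)→(4, 16): d=(-6,9) right/bottom  bias=-1
  edge (4, 16)→(6, 0): d=(2,-16) top-left  bias=+0
    (3,1)@(7, 3): e=[5,51,22] → X
    (4,1)@(9, 3): e=[-9,33,54] → .
    (3,2)@(7, 5): e=[13,39,26] → X
    (4,2)@(9, 5): e=[-1,21,58] → .
    (3,3)@(7, 7): e=[21,27,30] → X
    (4,3)@(9, 7): e=[7,9,62] → X
    (5,3)@(11, 7): e=[-7,-9,94] → .
    (2,4)@(5, 9): e=[43,33,2] → X
    (4,4)@(9, 9): e=[15,-3,66] → .
    (2,5)@(5, 11): e=[51,21,6] → X
    (4,5)@(9, 11): e=[23,-15,70] → .
    (2,6)@(5, 13): e=[59,9,10] → X
  covered (9 px):
    . . . . . . .
    . . . X . . .
    . . . X . . .
    . . . X X . .
    . . X X . . .
    . . X X . . .
    . . X . . . .
    . . . . . . .
    . . . . . . .
    . . . . . . .
    . . . . . . .
    . . . . . . .

Result: 14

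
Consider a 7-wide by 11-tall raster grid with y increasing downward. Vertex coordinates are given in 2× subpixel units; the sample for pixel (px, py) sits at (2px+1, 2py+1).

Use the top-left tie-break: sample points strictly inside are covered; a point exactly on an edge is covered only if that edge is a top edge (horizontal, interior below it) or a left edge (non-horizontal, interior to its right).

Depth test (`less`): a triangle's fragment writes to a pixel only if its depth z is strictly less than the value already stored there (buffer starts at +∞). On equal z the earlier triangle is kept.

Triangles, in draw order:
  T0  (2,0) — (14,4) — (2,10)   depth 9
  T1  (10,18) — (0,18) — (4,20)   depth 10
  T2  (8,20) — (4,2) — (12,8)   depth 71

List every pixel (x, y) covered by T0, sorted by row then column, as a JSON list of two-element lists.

T0:
  2·area = 120
  edge (2, 0)→(14, 4): d=(12,4) right/bottom  bias=-1
  edge (14, 4)→(2, 10): d=(-12,6) right/bottom  bias=-1
  edge (2, 10)→(2, 0): d=(0,-10) top-left  bias=+0
    (1,0)@(3, 1): e=[8,102,10] → █
    (2,0)@(5, 1): e=[0,90,30] → ·  [on edge]
    (1,1)@(3, 3): e=[32,78,10] → █
    (2,1)@(5, 3): e=[24,66,30] → █
    (3,1)@(7, 3): e=[16,54,50] → █
    (4,1)@(9, 3): e=[8,42,70] → █
    (5,1)@(11, 3): e=[0,30,90] → ·  [on edge]
    (1,2)@(3, 5): e=[56,54,10] → █
    (5,2)@(11, 5): e=[24,6,90] → █
    (6,2)@(13, 5): e=[16,-6,110] → ·
    (1,3)@(3, 7): e=[80,30,10] → █
    (4,3)@(9, 7): e=[56,-6,70] → ·
  covered (14 px):
    · █ · · · · ·
    · █ █ █ █ · ·
    · █ █ █ █ █ ·
    · █ █ █ · · ·
    · █ · · · · ·
    · · · · · · ·
    · · · · · · ·
    · · · · · · ·
    · · · · · · ·
    · · · · · · ·
    · · · · · · ·
T1:
  2·area = 20  (B↔C swapped to make it positive)
  edge (10, 18)→(4, 20): d=(-6,2) right/bottom  bias=-1
  edge (4, 20)→(0, 18): d=(-4,-2) top-left  bias=+0
  edge (0, 18)→(10, 18): d=(10,0) top-left  bias=+0
    (6,8)@(13, 17): e=[0,30,-10] → ·  [on edge]
    (1,9)@(3, 19): e=[8,2,10] → █
    (2,9)@(5, 19): e=[4,6,10] → █
    (3,9)@(7, 19): e=[0,10,10] → ·  [on edge]
    (0,10)@(1, 21): e=[0,-10,30] → ·  [on edge]
    (1,10)@(3, 21): e=[-4,-6,30] → ·
    (2,10)@(5, 21): e=[-8,-2,30] → ·
  covered (2 px):
    · · · · · · ·
    · · · · · · ·
    · · · · · · ·
    · · · · · · ·
    · · · · · · ·
    · · · · · · ·
    · · · · · · ·
    · · · · · · ·
    · · · · · · ·
    · █ █ · · · ·
    · · · · · · ·
T2:
  2·area = 120
  edge (8, 20)→(4, 2): d=(-4,-18) top-left  bias=+0
  edge (4, 2)→(12, 8): d=(8,6) right/bottom  bias=-1
  edge (12, 8)→(8, 20): d=(-4,12) right/bottom  bias=-1
    (2,1)@(5, 3): e=[14,2,104] → █
    (3,1)@(7, 3): e=[50,-10,80] → ·
    (2,2)@(5, 5): e=[6,18,96] → █
    (3,2)@(7, 5): e=[42,6,72] → █
    (4,2)@(9, 5): e=[78,-6,48] → ·
    (6,2)@(13, 5): e=[150,-30,0] → ·  [on edge]
    (2,3)@(5, 7): e=[-2,34,88] → ·
    (3,3)@(7, 7): e=[34,22,64] → █
    (4,3)@(9, 7): e=[70,10,40] → █
    (5,3)@(11, 7): e=[106,-2,16] → ·
    (3,4)@(7, 9): e=[26,38,56] → █
    (5,4)@(11, 9): e=[98,14,8] → █
    (5,5)@(11, 11): e=[90,30,0] → ·  [on edge]
    (4,8)@(9, 17): e=[30,90,0] → ·  [on edge]
  covered (14 px):
    · · · · · · ·
    · · █ · · · ·
    · · █ █ · · ·
    · · · █ █ · ·
    · · · █ █ █ ·
    · · · █ █ · ·
    · · · █ █ · ·
    · · · █ █ · ·
    · · · · · · ·
    · · · · · · ·
    · · · · · · ·

Final: [[1,0],[1,1],[2,1],[3,1],[4,1],[1,2],[2,2],[3,2],[4,2],[5,2],[1,3],[2,3],[3,3],[1,4]]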